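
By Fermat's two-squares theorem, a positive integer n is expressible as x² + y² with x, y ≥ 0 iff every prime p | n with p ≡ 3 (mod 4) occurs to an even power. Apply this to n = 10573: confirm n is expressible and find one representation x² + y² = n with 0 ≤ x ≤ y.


Step 1: Factor n = 10573 = 97 · 109.
Step 2: Check the mod-4 condition on each prime factor: 97 ≡ 1 (mod 4), exponent 1; 109 ≡ 1 (mod 4), exponent 1.
All primes ≡ 3 (mod 4) appear to even exponent (or don't appear), so by the two-squares theorem n IS expressible as a sum of two squares.
Step 3: Build a representation. Here n = 97 · 109 is a product of primes ≡ 1 (mod 4). Each prime p ≡ 1 (mod 4) is itself a sum of two squares; find a² by testing p − a² for a perfect square:
  97: 97 − 1² = 96, 97 − 2² = 93, 97 − 3² = 88, 97 − 4² = 81 = 9² ⇒ 97 = 4² + 9².
  109: 109 − 1² = 108, 109 − 2² = 105, 109 − 3² = 100 = 10² ⇒ 109 = 3² + 10².
  Combine using the Brahmagupta–Fibonacci identity (a² + b²)(c² + d²) = (ac − bd)² + (ad + bc)² = (ac + bd)² + (ad − bc)²:
  97 · 109 = 10573: from (4² + 9²)(3² + 10²), take (4·3 − 9·10, 4·10 + 9·3) = (12 − 90, 40 + 27) = (-78, 67); dropping signs (only squares matter) gives (78, 67); check 78² + 67² = 6084 + 4489 = 10573 ✓.
Step 4: Order so x ≤ y and verify: 67² + 78² = 4489 + 6084 = 10573 = n. ✓

n = 10573 = 67² + 78² (one valid representation with x ≤ y).


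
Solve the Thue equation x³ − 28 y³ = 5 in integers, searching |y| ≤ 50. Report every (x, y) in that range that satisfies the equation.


The equation is x³ - 28y³ = 5. For fixed y, x³ = 28·y³ + 5, so a solution requires the RHS to be a perfect cube.
Strategy: iterate y from -50 to 50, compute RHS = 28·y³ + 5, and check whether it is a (positive or negative) perfect cube.
Check small values of y:
  y = 0: RHS = 5 is not a perfect cube.
  y = 1: RHS = 33 is not a perfect cube.
  y = -1: RHS = -23 is not a perfect cube.
  y = 2: RHS = 229 is not a perfect cube.
  y = -2: RHS = -219 is not a perfect cube.
  y = 3: RHS = 761 is not a perfect cube.
  y = -3: RHS = -751 is not a perfect cube.
Continuing the search up to |y| = 50 finds no solutions either.
No (x, y) in the scanned range satisfies the equation.

No integer solutions with |y| ≤ 50.


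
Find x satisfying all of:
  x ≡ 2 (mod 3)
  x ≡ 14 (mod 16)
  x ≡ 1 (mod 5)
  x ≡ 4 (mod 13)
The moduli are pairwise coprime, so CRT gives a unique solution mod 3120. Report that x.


Product of moduli M = 3 · 16 · 5 · 13 = 3120.
Merge one congruence at a time:
  Start: x ≡ 2 (mod 3).
  Combine with x ≡ 14 (mod 16); new modulus lcm = 48.
    Write x = 2 + 3·t and substitute into x ≡ 14 (mod 16): 3·t ≡ 14 − 2 = 12 (mod 16).
    The inverse of 3 mod 16 is 11 (since 3·11 = 33 = 2·16 + 1), so t ≡ 11·12 = 132 ≡ 4 (mod 16).
    Then x = 2 + 3·4 = 14, valid modulo lcm(3, 16) = 48: x ≡ 14 (mod 48).
  Combine with x ≡ 1 (mod 5); new modulus lcm = 240.
    Write x = 14 + 48·t and substitute into x ≡ 1 (mod 5): 48·t ≡ 1 − 14 = -13 (mod 5).
    Reduce coefficients mod 5: 3·t ≡ 2 (mod 5).
    The inverse of 3 mod 5 is 2 (since 3·2 = 6 = 1·5 + 1), so t ≡ 2·2 = 4 ≡ 4 (mod 5).
    Then x = 14 + 48·4 = 206, valid modulo lcm(48, 5) = 240: x ≡ 206 (mod 240).
  Combine with x ≡ 4 (mod 13); new modulus lcm = 3120.
    Write x = 206 + 240·t and substitute into x ≡ 4 (mod 13): 240·t ≡ 4 − 206 = -202 (mod 13).
    Reduce coefficients mod 13: 6·t ≡ 6 (mod 13).
    The inverse of 6 mod 13 is 11 (since 6·11 = 66 = 5·13 + 1), so t ≡ 11·6 = 66 ≡ 1 (mod 13).
    Then x = 206 + 240·1 = 446, valid modulo lcm(240, 13) = 3120: x ≡ 446 (mod 3120).
Verify against each original: 446 mod 3 = 2, 446 mod 16 = 14, 446 mod 5 = 1, 446 mod 13 = 4.

x ≡ 446 (mod 3120).


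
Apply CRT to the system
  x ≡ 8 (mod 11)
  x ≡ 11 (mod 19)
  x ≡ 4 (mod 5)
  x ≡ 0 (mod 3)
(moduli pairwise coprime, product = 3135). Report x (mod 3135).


Product of moduli M = 11 · 19 · 5 · 3 = 3135.
Merge one congruence at a time:
  Start: x ≡ 8 (mod 11).
  Combine with x ≡ 11 (mod 19); new modulus lcm = 209.
    Write x = 8 + 11·t and substitute into x ≡ 11 (mod 19): 11·t ≡ 11 − 8 = 3 (mod 19).
    The inverse of 11 mod 19 is 7 (since 11·7 = 77 = 4·19 + 1), so t ≡ 7·3 = 21 ≡ 2 (mod 19).
    Then x = 8 + 11·2 = 30, valid modulo lcm(11, 19) = 209: x ≡ 30 (mod 209).
  Combine with x ≡ 4 (mod 5); new modulus lcm = 1045.
    Write x = 30 + 209·t and substitute into x ≡ 4 (mod 5): 209·t ≡ 4 − 30 = -26 (mod 5).
    Reduce coefficients mod 5: 4·t ≡ 4 (mod 5).
    The inverse of 4 mod 5 is 4 (since 4·4 = 16 = 3·5 + 1), so t ≡ 4·4 = 16 ≡ 1 (mod 5).
    Then x = 30 + 209·1 = 239, valid modulo lcm(209, 5) = 1045: x ≡ 239 (mod 1045).
  Combine with x ≡ 0 (mod 3); new modulus lcm = 3135.
    Write x = 239 + 1045·t and substitute into x ≡ 0 (mod 3): 1045·t ≡ 0 − 239 = -239 (mod 3).
    Reduce coefficients mod 3: 1·t ≡ 1 (mod 3).
    So t ≡ 1 (mod 3).
    Then x = 239 + 1045·1 = 1284, valid modulo lcm(1045, 3) = 3135: x ≡ 1284 (mod 3135).
Verify against each original: 1284 mod 11 = 8, 1284 mod 19 = 11, 1284 mod 5 = 4, 1284 mod 3 = 0.

x ≡ 1284 (mod 3135).


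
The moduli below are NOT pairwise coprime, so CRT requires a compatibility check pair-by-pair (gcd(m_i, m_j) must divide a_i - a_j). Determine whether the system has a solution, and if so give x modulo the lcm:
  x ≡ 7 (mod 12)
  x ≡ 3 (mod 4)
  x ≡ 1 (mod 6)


Moduli 12, 4, 6 are not pairwise coprime, so CRT works modulo lcm(m_i) when all pairwise compatibility conditions hold.
Pairwise compatibility: gcd(m_i, m_j) must divide a_i - a_j for every pair.
Merge one congruence at a time:
  Start: x ≡ 7 (mod 12).
  Combine with x ≡ 3 (mod 4): gcd(12, 4) = 4; 3 - 7 = -4, which IS divisible by 4, so compatible.
    Write x = 7 + 12·t and substitute into x ≡ 3 (mod 4): 12·t ≡ 3 − 7 = -4 (mod 4).
    Divide the congruence (and modulus) by g = 4: 3·t ≡ -1 (mod 1).
    Modulo 1 every t works; take t = 0.
    Then x = 7 + 12·0 = 7, valid modulo lcm(12, 4) = 12: x ≡ 7 (mod 12).
  Combine with x ≡ 1 (mod 6): gcd(12, 6) = 6; 1 - 7 = -6, which IS divisible by 6, so compatible.
    Write x = 7 + 12·t and substitute into x ≡ 1 (mod 6): 12·t ≡ 1 − 7 = -6 (mod 6).
    Divide the congruence (and modulus) by g = 6: 2·t ≡ -1 (mod 1).
    Modulo 1 every t works; take t = 0.
    Then x = 7 + 12·0 = 7, valid modulo lcm(12, 6) = 12: x ≡ 7 (mod 12).
Verify: 7 mod 12 = 7, 7 mod 4 = 3, 7 mod 6 = 1.

x ≡ 7 (mod 12).


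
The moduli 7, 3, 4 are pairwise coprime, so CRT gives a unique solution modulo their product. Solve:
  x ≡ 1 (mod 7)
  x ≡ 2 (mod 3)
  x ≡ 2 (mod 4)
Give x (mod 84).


Moduli 7, 3, 4 are pairwise coprime; by CRT there is a unique solution modulo M = 7 · 3 · 4 = 84.
Solve pairwise, accumulating the modulus:
  Start with x ≡ 1 (mod 7).
  Combine with x ≡ 2 (mod 3): since gcd(7, 3) = 1, we get a unique residue mod 21.
    Write x = 1 + 7·t and substitute into x ≡ 2 (mod 3): 7·t ≡ 2 − 1 = 1 (mod 3).
    Reduce coefficients mod 3: 1·t ≡ 1 (mod 3).
    So t ≡ 1 (mod 3).
    Then x = 1 + 7·1 = 8, valid modulo lcm(7, 3) = 21: x ≡ 8 (mod 21).
  Combine with x ≡ 2 (mod 4): since gcd(21, 4) = 1, we get a unique residue mod 84.
    Write x = 8 + 21·t and substitute into x ≡ 2 (mod 4): 21·t ≡ 2 − 8 = -6 (mod 4).
    Reduce coefficients mod 4: 1·t ≡ 2 (mod 4).
    So t ≡ 2 (mod 4).
    Then x = 8 + 21·2 = 50, valid modulo lcm(21, 4) = 84: x ≡ 50 (mod 84).
Verify: 50 mod 7 = 1 ✓, 50 mod 3 = 2 ✓, 50 mod 4 = 2 ✓.

x ≡ 50 (mod 84).


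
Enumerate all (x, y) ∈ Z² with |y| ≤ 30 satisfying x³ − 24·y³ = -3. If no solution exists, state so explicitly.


The equation is x³ - 24y³ = -3. For fixed y, x³ = 24·y³ − 3, so a solution requires the RHS to be a perfect cube.
Strategy: iterate y from -30 to 30, compute RHS = 24·y³ − 3, and check whether it is a (positive or negative) perfect cube.
Check small values of y:
  y = 0: RHS = -3 is not a perfect cube.
  y = 1: RHS = 21 is not a perfect cube.
  y = -1: RHS = -27 = (-3)³ ⇒ x = -3 works.
  y = 2: RHS = 189 is not a perfect cube.
  y = -2: RHS = -195 is not a perfect cube.
  y = 3: RHS = 645 is not a perfect cube.
  y = -3: RHS = -651 is not a perfect cube.
Continuing the search up to |y| = 30 finds no further solutions beyond those listed.
Collected solutions: (-3, -1).

Solutions (with |y| ≤ 30): (-3, -1).


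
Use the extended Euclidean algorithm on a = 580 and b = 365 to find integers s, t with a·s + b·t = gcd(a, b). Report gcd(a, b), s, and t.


Euclidean algorithm on (580, 365) — divide until remainder is 0:
  580 = 1 · 365 + 215
  365 = 1 · 215 + 150
  215 = 1 · 150 + 65
  150 = 2 · 65 + 20
  65 = 3 · 20 + 5
  20 = 4 · 5 + 0
gcd(580, 365) = 5.
Track Bezout coefficients alongside the remainders: start with r₀ = 580 = a·1 + b·0 (s = 1, t = 0) and r₁ = 365 = a·0 + b·1 (s = 0, t = 1); each new remainder r_{k+1} = r_{k-1} − q_k·r_k inherits s_{k+1} = s_{k-1} − q_k·s_k, t_{k+1} = t_{k-1} − q_k·t_k, so r_k = a·s_k + b·t_k at every step:
  q = 1: r = 215, s = 1 − 1·0 = 1, t = 0 − 1·1 = -1  (check: 580·1 + 365·(-1) = 215)
  q = 1: r = 150, s = 0 − 1·1 = -1, t = 1 − 1·(-1) = 2  (check: 580·(-1) + 365·2 = 150)
  q = 1: r = 65, s = 1 − 1·(-1) = 2, t = -1 − 1·2 = -3  (check: 580·2 + 365·(-3) = 65)
  q = 2: r = 20, s = -1 − 2·2 = -5, t = 2 − 2·(-3) = 8  (check: 580·(-5) + 365·8 = 20)
  q = 3: r = 5, s = 2 − 3·(-5) = 17, t = -3 − 3·8 = -27  (check: 580·17 + 365·(-27) = 5)
The row with r = 5 (the gcd) gives the Bezout coefficients s = 17, t = -27.
Result: 580 · (17) + 365 · (-27) = 5.

gcd(580, 365) = 5; s = 17, t = -27 (check: 580·17 + 365·(-27) = 5).


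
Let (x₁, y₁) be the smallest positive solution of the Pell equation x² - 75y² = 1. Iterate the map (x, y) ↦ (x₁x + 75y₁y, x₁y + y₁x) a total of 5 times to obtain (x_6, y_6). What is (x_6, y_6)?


Step 1: Find the fundamental solution (x₁, y₁) of x² - 75y² = 1.
  Expand √75 as a continued fraction. a₀ = ⌊√75⌋ = 8; iterate m_{k+1} = d_k·a_k − m_k, d_{k+1} = (75 − m_{k+1}²)/d_k, a_{k+1} = ⌊(a₀ + m_{k+1})/d_{k+1}⌋ (starting m₀ = 0, d₀ = 1), with convergents p_k = a_k·p_{k-1} + p_{k-2}, q_k = a_k·q_{k-1} + q_{k-2} (p₋₁ = 1, q₋₁ = 0):
  k = 0: a₀ = 8; p₀/q₀ = 8/1; p₀² − 75·q₀² = 64 − 75 = -11.
  k = 1: m = 8, d = 11, a = ⌊(8 + 8)/11⌋ = 1; p/q = (1·8 + 1)/(1·1 + 0) = 9/1; p² − 75·q² = 81 − 75 = 6.
  k = 2: m = 3, d = 6, a = ⌊(8 + 3)/6⌋ = 1; p/q = (1·9 + 8)/(1·1 + 1) = 17/2; p² − 75·q² = 289 − 300 = -11.
  k = 3: m = 3, d = 11, a = ⌊(8 + 3)/11⌋ = 1; p/q = (1·17 + 9)/(1·2 + 1) = 26/3; p² − 75·q² = 676 − 675 = 1.
  The first convergent with p² − 75·q² = 1 gives the fundamental solution (x₁, y₁) = (26, 3).
Step 2: Apply the recurrence (x_{n+1}, y_{n+1}) = (x₁x_n + 75y₁y_n, x₁y_n + y₁x_n) repeatedly.
  From (x_1, y_1) = (26, 3): x_2 = 26·26 + 75·3·3 = 1351; y_2 = 26·3 + 3·26 = 156.
  From (x_2, y_2) = (1351, 156): x_3 = 26·1351 + 75·3·156 = 70226; y_3 = 26·156 + 3·1351 = 8109.
  From (x_3, y_3) = (70226, 8109): x_4 = 26·70226 + 75·3·8109 = 3650401; y_4 = 26·8109 + 3·70226 = 421512.
  From (x_4, y_4) = (3650401, 421512): x_5 = 26·3650401 + 75·3·421512 = 189750626; y_5 = 26·421512 + 3·3650401 = 21910515.
  From (x_5, y_5) = (189750626, 21910515): x_6 = 26·189750626 + 75·3·21910515 = 9863382151; y_6 = 26·21910515 + 3·189750626 = 1138925268.
Step 3: Verify x_6² - 75·y_6² = 97286307456665386801 - 97286307456665386800 = 1 (should be 1). ✓

(x_1, y_1) = (26, 3); (x_6, y_6) = (9863382151, 1138925268).


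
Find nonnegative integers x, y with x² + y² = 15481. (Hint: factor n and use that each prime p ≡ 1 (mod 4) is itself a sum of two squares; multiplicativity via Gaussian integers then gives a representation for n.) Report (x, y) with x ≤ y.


Step 1: Factor n = 15481 = 113 · 137.
Step 2: Check the mod-4 condition on each prime factor: 113 ≡ 1 (mod 4), exponent 1; 137 ≡ 1 (mod 4), exponent 1.
All primes ≡ 3 (mod 4) appear to even exponent (or don't appear), so by the two-squares theorem n IS expressible as a sum of two squares.
Step 3: Build a representation. Here n = 113 · 137 is a product of primes ≡ 1 (mod 4). Each prime p ≡ 1 (mod 4) is itself a sum of two squares; find a² by testing p − a² for a perfect square:
  113: 113 − 1² = 112, 113 − 2² = 109, 113 − 3² = 104, 113 − 4² = 97, 113 − 5² = 88, 113 − 6² = 77, 113 − 7² = 64 = 8² ⇒ 113 = 7² + 8².
  137: 137 − 1² = 136, 137 − 2² = 133, 137 − 3² = 128, 137 − 4² = 121 = 11² ⇒ 137 = 4² + 11².
  Combine using the Brahmagupta–Fibonacci identity (a² + b²)(c² + d²) = (ac − bd)² + (ad + bc)² = (ac + bd)² + (ad − bc)²:
  113 · 137 = 15481: from (7² + 8²)(4² + 11²), take (7·4 − 8·11, 7·11 + 8·4) = (28 − 88, 77 + 32) = (-60, 109); dropping signs (only squares matter) gives (60, 109); check 60² + 109² = 3600 + 11881 = 15481 ✓.
Step 4: Order so x ≤ y and verify: 60² + 109² = 3600 + 11881 = 15481 = n. ✓

n = 15481 = 60² + 109² (one valid representation with x ≤ y).


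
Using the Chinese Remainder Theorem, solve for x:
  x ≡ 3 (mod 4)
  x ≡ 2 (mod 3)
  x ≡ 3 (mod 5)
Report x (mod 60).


Moduli 4, 3, 5 are pairwise coprime; by CRT there is a unique solution modulo M = 4 · 3 · 5 = 60.
Solve pairwise, accumulating the modulus:
  Start with x ≡ 3 (mod 4).
  Combine with x ≡ 2 (mod 3): since gcd(4, 3) = 1, we get a unique residue mod 12.
    Write x = 3 + 4·t and substitute into x ≡ 2 (mod 3): 4·t ≡ 2 − 3 = -1 (mod 3).
    Reduce coefficients mod 3: 1·t ≡ 2 (mod 3).
    So t ≡ 2 (mod 3).
    Then x = 3 + 4·2 = 11, valid modulo lcm(4, 3) = 12: x ≡ 11 (mod 12).
  Combine with x ≡ 3 (mod 5): since gcd(12, 5) = 1, we get a unique residue mod 60.
    Write x = 11 + 12·t and substitute into x ≡ 3 (mod 5): 12·t ≡ 3 − 11 = -8 (mod 5).
    Reduce coefficients mod 5: 2·t ≡ 2 (mod 5).
    The inverse of 2 mod 5 is 3 (since 2·3 = 6 = 1·5 + 1), so t ≡ 3·2 = 6 ≡ 1 (mod 5).
    Then x = 11 + 12·1 = 23, valid modulo lcm(12, 5) = 60: x ≡ 23 (mod 60).
Verify: 23 mod 4 = 3 ✓, 23 mod 3 = 2 ✓, 23 mod 5 = 3 ✓.

x ≡ 23 (mod 60).


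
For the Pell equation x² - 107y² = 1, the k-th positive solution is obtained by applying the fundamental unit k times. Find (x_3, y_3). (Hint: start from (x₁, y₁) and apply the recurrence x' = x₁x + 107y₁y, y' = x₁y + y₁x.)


Step 1: Find the fundamental solution (x₁, y₁) of x² - 107y² = 1.
  Expand √107 as a continued fraction. a₀ = ⌊√107⌋ = 10; iterate m_{k+1} = d_k·a_k − m_k, d_{k+1} = (107 − m_{k+1}²)/d_k, a_{k+1} = ⌊(a₀ + m_{k+1})/d_{k+1}⌋ (starting m₀ = 0, d₀ = 1), with convergents p_k = a_k·p_{k-1} + p_{k-2}, q_k = a_k·q_{k-1} + q_{k-2} (p₋₁ = 1, q₋₁ = 0):
  k = 0: a₀ = 10; p₀/q₀ = 10/1; p₀² − 107·q₀² = 100 − 107 = -7.
  k = 1: m = 10, d = 7, a = ⌊(10 + 10)/7⌋ = 2; p/q = (2·10 + 1)/(2·1 + 0) = 21/2; p² − 107·q² = 441 − 428 = 13.
  k = 2: m = 4, d = 13, a = ⌊(10 + 4)/13⌋ = 1; p/q = (1·21 + 10)/(1·2 + 1) = 31/3; p² − 107·q² = 961 − 963 = -2.
  k = 3: m = 9, d = 2, a = ⌊(10 + 9)/2⌋ = 9; p/q = (9·31 + 21)/(9·3 + 2) = 300/29; p² − 107·q² = 90000 − 89987 = 13.
  k = 4: m = 9, d = 13, a = ⌊(10 + 9)/13⌋ = 1; p/q = (1·300 + 31)/(1·29 + 3) = 331/32; p² − 107·q² = 109561 − 109568 = -7.
  k = 5: m = 4, d = 7, a = ⌊(10 + 4)/7⌋ = 2; p/q = (2·331 + 300)/(2·32 + 29) = 962/93; p² − 107·q² = 925444 − 925443 = 1.
  The first convergent with p² − 107·q² = 1 gives the fundamental solution (x₁, y₁) = (962, 93).
Step 2: Apply the recurrence (x_{n+1}, y_{n+1}) = (x₁x_n + 107y₁y_n, x₁y_n + y₁x_n) repeatedly.
  From (x_1, y_1) = (962, 93): x_2 = 962·962 + 107·93·93 = 1850887; y_2 = 962·93 + 93·962 = 178932.
  From (x_2, y_2) = (1850887, 178932): x_3 = 962·1850887 + 107·93·178932 = 3561105626; y_3 = 962·178932 + 93·1850887 = 344265075.
Step 3: Verify x_3² - 107·y_3² = 12681473279528851876 - 12681473279528851875 = 1 (should be 1). ✓

(x_1, y_1) = (962, 93); (x_3, y_3) = (3561105626, 344265075).


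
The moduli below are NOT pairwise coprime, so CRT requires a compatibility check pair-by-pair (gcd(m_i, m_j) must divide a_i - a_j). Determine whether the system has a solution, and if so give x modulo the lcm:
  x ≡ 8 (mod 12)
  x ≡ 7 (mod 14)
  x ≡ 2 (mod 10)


Moduli 12, 14, 10 are not pairwise coprime, so CRT works modulo lcm(m_i) when all pairwise compatibility conditions hold.
Pairwise compatibility: gcd(m_i, m_j) must divide a_i - a_j for every pair.
Merge one congruence at a time:
  Start: x ≡ 8 (mod 12).
  Combine with x ≡ 7 (mod 14): gcd(12, 14) = 2, and 7 - 8 = -1 is NOT divisible by 2.
    ⇒ system is inconsistent (no integer solution).

No solution (the system is inconsistent).


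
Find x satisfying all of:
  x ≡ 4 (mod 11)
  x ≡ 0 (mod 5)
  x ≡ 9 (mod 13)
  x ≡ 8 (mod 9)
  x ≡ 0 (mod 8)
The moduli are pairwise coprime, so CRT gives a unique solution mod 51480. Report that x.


Product of moduli M = 11 · 5 · 13 · 9 · 8 = 51480.
Merge one congruence at a time:
  Start: x ≡ 4 (mod 11).
  Combine with x ≡ 0 (mod 5); new modulus lcm = 55.
    Write x = 4 + 11·t and substitute into x ≡ 0 (mod 5): 11·t ≡ 0 − 4 = -4 (mod 5).
    Reduce coefficients mod 5: 1·t ≡ 1 (mod 5).
    So t ≡ 1 (mod 5).
    Then x = 4 + 11·1 = 15, valid modulo lcm(11, 5) = 55: x ≡ 15 (mod 55).
  Combine with x ≡ 9 (mod 13); new modulus lcm = 715.
    Write x = 15 + 55·t and substitute into x ≡ 9 (mod 13): 55·t ≡ 9 − 15 = -6 (mod 13).
    Reduce coefficients mod 13: 3·t ≡ 7 (mod 13).
    The inverse of 3 mod 13 is 9 (since 3·9 = 27 = 2·13 + 1), so t ≡ 9·7 = 63 ≡ 11 (mod 13).
    Then x = 15 + 55·11 = 620, valid modulo lcm(55, 13) = 715: x ≡ 620 (mod 715).
  Combine with x ≡ 8 (mod 9); new modulus lcm = 6435.
    Write x = 620 + 715·t and substitute into x ≡ 8 (mod 9): 715·t ≡ 8 − 620 = -612 (mod 9).
    Reduce coefficients mod 9: 4·t ≡ 0 (mod 9).
    The inverse of 4 mod 9 is 7 (since 4·7 = 28 = 3·9 + 1), so t ≡ 7·0 = 0 ≡ 0 (mod 9).
    Then x = 620 + 715·0 = 620, valid modulo lcm(715, 9) = 6435: x ≡ 620 (mod 6435).
  Combine with x ≡ 0 (mod 8); new modulus lcm = 51480.
    Write x = 620 + 6435·t and substitute into x ≡ 0 (mod 8): 6435·t ≡ 0 − 620 = -620 (mod 8).
    Reduce coefficients mod 8: 3·t ≡ 4 (mod 8).
    The inverse of 3 mod 8 is 3 (since 3·3 = 9 = 1·8 + 1), so t ≡ 3·4 = 12 ≡ 4 (mod 8).
    Then x = 620 + 6435·4 = 26360, valid modulo lcm(6435, 8) = 51480: x ≡ 26360 (mod 51480).
Verify against each original: 26360 mod 11 = 4, 26360 mod 5 = 0, 26360 mod 13 = 9, 26360 mod 9 = 8, 26360 mod 8 = 0.

x ≡ 26360 (mod 51480).


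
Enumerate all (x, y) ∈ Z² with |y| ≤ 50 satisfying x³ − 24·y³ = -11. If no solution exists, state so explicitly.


The equation is x³ - 24y³ = -11. For fixed y, x³ = 24·y³ − 11, so a solution requires the RHS to be a perfect cube.
Strategy: iterate y from -50 to 50, compute RHS = 24·y³ − 11, and check whether it is a (positive or negative) perfect cube.
Check small values of y:
  y = 0: RHS = -11 is not a perfect cube.
  y = 1: RHS = 13 is not a perfect cube.
  y = -1: RHS = -35 is not a perfect cube.
  y = 2: RHS = 181 is not a perfect cube.
  y = -2: RHS = -203 is not a perfect cube.
  y = 3: RHS = 637 is not a perfect cube.
  y = -3: RHS = -659 is not a perfect cube.
Continuing the search up to |y| = 50 finds no solutions either.
No (x, y) in the scanned range satisfies the equation.

No integer solutions with |y| ≤ 50.


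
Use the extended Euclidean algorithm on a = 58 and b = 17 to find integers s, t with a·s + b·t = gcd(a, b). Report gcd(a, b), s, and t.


Euclidean algorithm on (58, 17) — divide until remainder is 0:
  58 = 3 · 17 + 7
  17 = 2 · 7 + 3
  7 = 2 · 3 + 1
  3 = 3 · 1 + 0
gcd(58, 17) = 1.
Track Bezout coefficients alongside the remainders: start with r₀ = 58 = a·1 + b·0 (s = 1, t = 0) and r₁ = 17 = a·0 + b·1 (s = 0, t = 1); each new remainder r_{k+1} = r_{k-1} − q_k·r_k inherits s_{k+1} = s_{k-1} − q_k·s_k, t_{k+1} = t_{k-1} − q_k·t_k, so r_k = a·s_k + b·t_k at every step:
  q = 3: r = 7, s = 1 − 3·0 = 1, t = 0 − 3·1 = -3  (check: 58·1 + 17·(-3) = 7)
  q = 2: r = 3, s = 0 − 2·1 = -2, t = 1 − 2·(-3) = 7  (check: 58·(-2) + 17·7 = 3)
  q = 2: r = 1, s = 1 − 2·(-2) = 5, t = -3 − 2·7 = -17  (check: 58·5 + 17·(-17) = 1)
The row with r = 1 (the gcd) gives the Bezout coefficients s = 5, t = -17.
Result: 58 · (5) + 17 · (-17) = 1.

gcd(58, 17) = 1; s = 5, t = -17 (check: 58·5 + 17·(-17) = 1).


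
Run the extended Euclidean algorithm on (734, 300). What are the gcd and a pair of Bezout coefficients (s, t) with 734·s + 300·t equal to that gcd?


Euclidean algorithm on (734, 300) — divide until remainder is 0:
  734 = 2 · 300 + 134
  300 = 2 · 134 + 32
  134 = 4 · 32 + 6
  32 = 5 · 6 + 2
  6 = 3 · 2 + 0
gcd(734, 300) = 2.
Track Bezout coefficients alongside the remainders: start with r₀ = 734 = a·1 + b·0 (s = 1, t = 0) and r₁ = 300 = a·0 + b·1 (s = 0, t = 1); each new remainder r_{k+1} = r_{k-1} − q_k·r_k inherits s_{k+1} = s_{k-1} − q_k·s_k, t_{k+1} = t_{k-1} − q_k·t_k, so r_k = a·s_k + b·t_k at every step:
  q = 2: r = 134, s = 1 − 2·0 = 1, t = 0 − 2·1 = -2  (check: 734·1 + 300·(-2) = 134)
  q = 2: r = 32, s = 0 − 2·1 = -2, t = 1 − 2·(-2) = 5  (check: 734·(-2) + 300·5 = 32)
  q = 4: r = 6, s = 1 − 4·(-2) = 9, t = -2 − 4·5 = -22  (check: 734·9 + 300·(-22) = 6)
  q = 5: r = 2, s = -2 − 5·9 = -47, t = 5 − 5·(-22) = 115  (check: 734·(-47) + 300·115 = 2)
The row with r = 2 (the gcd) gives the Bezout coefficients s = -47, t = 115.
Result: 734 · (-47) + 300 · (115) = 2.

gcd(734, 300) = 2; s = -47, t = 115 (check: 734·(-47) + 300·115 = 2).


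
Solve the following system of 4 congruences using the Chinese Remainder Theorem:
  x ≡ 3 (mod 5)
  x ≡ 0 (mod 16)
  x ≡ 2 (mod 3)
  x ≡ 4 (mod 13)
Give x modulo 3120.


Product of moduli M = 5 · 16 · 3 · 13 = 3120.
Merge one congruence at a time:
  Start: x ≡ 3 (mod 5).
  Combine with x ≡ 0 (mod 16); new modulus lcm = 80.
    Write x = 3 + 5·t and substitute into x ≡ 0 (mod 16): 5·t ≡ 0 − 3 = -3 (mod 16).
    Reduce coefficients mod 16: 5·t ≡ 13 (mod 16).
    The inverse of 5 mod 16 is 13 (since 5·13 = 65 = 4·16 + 1), so t ≡ 13·13 = 169 ≡ 9 (mod 16).
    Then x = 3 + 5·9 = 48, valid modulo lcm(5, 16) = 80: x ≡ 48 (mod 80).
  Combine with x ≡ 2 (mod 3); new modulus lcm = 240.
    Write x = 48 + 80·t and substitute into x ≡ 2 (mod 3): 80·t ≡ 2 − 48 = -46 (mod 3).
    Reduce coefficients mod 3: 2·t ≡ 2 (mod 3).
    The inverse of 2 mod 3 is 2 (since 2·2 = 4 = 1·3 + 1), so t ≡ 2·2 = 4 ≡ 1 (mod 3).
    Then x = 48 + 80·1 = 128, valid modulo lcm(80, 3) = 240: x ≡ 128 (mod 240).
  Combine with x ≡ 4 (mod 13); new modulus lcm = 3120.
    Write x = 128 + 240·t and substitute into x ≡ 4 (mod 13): 240·t ≡ 4 − 128 = -124 (mod 13).
    Reduce coefficients mod 13: 6·t ≡ 6 (mod 13).
    The inverse of 6 mod 13 is 11 (since 6·11 = 66 = 5·13 + 1), so t ≡ 11·6 = 66 ≡ 1 (mod 13).
    Then x = 128 + 240·1 = 368, valid modulo lcm(240, 13) = 3120: x ≡ 368 (mod 3120).
Verify against each original: 368 mod 5 = 3, 368 mod 16 = 0, 368 mod 3 = 2, 368 mod 13 = 4.

x ≡ 368 (mod 3120).


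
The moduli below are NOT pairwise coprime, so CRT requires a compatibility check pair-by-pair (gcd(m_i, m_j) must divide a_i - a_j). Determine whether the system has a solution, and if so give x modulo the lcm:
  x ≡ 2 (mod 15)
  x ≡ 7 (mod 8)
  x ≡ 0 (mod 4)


Moduli 15, 8, 4 are not pairwise coprime, so CRT works modulo lcm(m_i) when all pairwise compatibility conditions hold.
Pairwise compatibility: gcd(m_i, m_j) must divide a_i - a_j for every pair.
Merge one congruence at a time:
  Start: x ≡ 2 (mod 15).
  Combine with x ≡ 7 (mod 8): gcd(15, 8) = 1; 7 - 2 = 5, which IS divisible by 1, so compatible.
    Write x = 2 + 15·t and substitute into x ≡ 7 (mod 8): 15·t ≡ 7 − 2 = 5 (mod 8).
    Reduce coefficients mod 8: 7·t ≡ 5 (mod 8).
    The inverse of 7 mod 8 is 7 (since 7·7 = 49 = 6·8 + 1), so t ≡ 7·5 = 35 ≡ 3 (mod 8).
    Then x = 2 + 15·3 = 47, valid modulo lcm(15, 8) = 120: x ≡ 47 (mod 120).
  Combine with x ≡ 0 (mod 4): gcd(120, 4) = 4, and 0 - 47 = -47 is NOT divisible by 4.
    ⇒ system is inconsistent (no integer solution).

No solution (the system is inconsistent).


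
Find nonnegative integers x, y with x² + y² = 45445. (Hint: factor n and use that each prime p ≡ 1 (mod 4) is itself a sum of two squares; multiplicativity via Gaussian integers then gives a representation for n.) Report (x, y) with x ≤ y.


Step 1: Factor n = 45445 = 5 · 61 · 149.
Step 2: Check the mod-4 condition on each prime factor: 5 ≡ 1 (mod 4), exponent 1; 61 ≡ 1 (mod 4), exponent 1; 149 ≡ 1 (mod 4), exponent 1.
All primes ≡ 3 (mod 4) appear to even exponent (or don't appear), so by the two-squares theorem n IS expressible as a sum of two squares.
Step 3: Build a representation. Here n = 5 · 61 · 149 is a product of primes ≡ 1 (mod 4). Each prime p ≡ 1 (mod 4) is itself a sum of two squares; find a² by testing p − a² for a perfect square:
  5: 5 − 1² = 4 = 2² ⇒ 5 = 1² + 2².
  61: 61 − 1² = 60, 61 − 2² = 57, 61 − 3² = 52, 61 − 4² = 45, 61 − 5² = 36 = 6² ⇒ 61 = 5² + 6².
  149: 149 − 1² = 148, 149 − 2² = 145, 149 − 3² = 140, 149 − 4² = 133, 149 − 5² = 124, 149 − 6² = 113, 149 − 7² = 100 = 10² ⇒ 149 = 7² + 10².
  Combine using the Brahmagupta–Fibonacci identity (a² + b²)(c² + d²) = (ac − bd)² + (ad + bc)² = (ac + bd)² + (ad − bc)²:
  5 · 61 = 305: from (1² + 2²)(5² + 6²), take (1·5 − 2·6, 1·6 + 2·5) = (5 − 12, 6 + 10) = (-7, 16); dropping signs (only squares matter) gives (7, 16); check 7² + 16² = 49 + 256 = 305 ✓.
  305 · 149 = 45445: from (7² + 16²)(7² + 10²), take (7·7 − 16·10, 7·10 + 16·7) = (49 − 160, 70 + 112) = (-111, 182); dropping signs (only squares matter) gives (111, 182); check 111² + 182² = 12321 + 33124 = 45445 ✓.
Step 4: Order so x ≤ y and verify: 111² + 182² = 12321 + 33124 = 45445 = n. ✓

n = 45445 = 111² + 182² (one valid representation with x ≤ y).


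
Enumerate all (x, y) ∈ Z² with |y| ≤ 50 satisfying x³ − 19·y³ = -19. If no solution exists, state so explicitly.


The equation is x³ - 19y³ = -19. For fixed y, x³ = 19·y³ − 19, so a solution requires the RHS to be a perfect cube.
Strategy: iterate y from -50 to 50, compute RHS = 19·y³ − 19, and check whether it is a (positive or negative) perfect cube.
Check small values of y:
  y = 0: RHS = -19 is not a perfect cube.
  y = 1: RHS = 0 = (0)³ ⇒ x = 0 works.
  y = -1: RHS = -38 is not a perfect cube.
  y = 2: RHS = 133 is not a perfect cube.
  y = -2: RHS = -171 is not a perfect cube.
  y = 3: RHS = 494 is not a perfect cube.
  y = -3: RHS = -532 is not a perfect cube.
Continuing the search up to |y| = 50 finds no further solutions beyond those listed.
Collected solutions: (0, 1).

Solutions (with |y| ≤ 50): (0, 1).


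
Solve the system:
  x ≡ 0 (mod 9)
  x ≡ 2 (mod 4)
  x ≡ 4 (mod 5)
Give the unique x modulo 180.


Moduli 9, 4, 5 are pairwise coprime; by CRT there is a unique solution modulo M = 9 · 4 · 5 = 180.
Solve pairwise, accumulating the modulus:
  Start with x ≡ 0 (mod 9).
  Combine with x ≡ 2 (mod 4): since gcd(9, 4) = 1, we get a unique residue mod 36.
    Write x = 0 + 9·t and substitute into x ≡ 2 (mod 4): 9·t ≡ 2 − 0 = 2 (mod 4).
    Reduce coefficients mod 4: 1·t ≡ 2 (mod 4).
    So t ≡ 2 (mod 4).
    Then x = 0 + 9·2 = 18, valid modulo lcm(9, 4) = 36: x ≡ 18 (mod 36).
  Combine with x ≡ 4 (mod 5): since gcd(36, 5) = 1, we get a unique residue mod 180.
    Write x = 18 + 36·t and substitute into x ≡ 4 (mod 5): 36·t ≡ 4 − 18 = -14 (mod 5).
    Reduce coefficients mod 5: 1·t ≡ 1 (mod 5).
    So t ≡ 1 (mod 5).
    Then x = 18 + 36·1 = 54, valid modulo lcm(36, 5) = 180: x ≡ 54 (mod 180).
Verify: 54 mod 9 = 0 ✓, 54 mod 4 = 2 ✓, 54 mod 5 = 4 ✓.

x ≡ 54 (mod 180).


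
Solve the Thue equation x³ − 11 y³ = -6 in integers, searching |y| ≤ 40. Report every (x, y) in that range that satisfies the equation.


The equation is x³ - 11y³ = -6. For fixed y, x³ = 11·y³ − 6, so a solution requires the RHS to be a perfect cube.
Strategy: iterate y from -40 to 40, compute RHS = 11·y³ − 6, and check whether it is a (positive or negative) perfect cube.
Check small values of y:
  y = 0: RHS = -6 is not a perfect cube.
  y = 1: RHS = 5 is not a perfect cube.
  y = -1: RHS = -17 is not a perfect cube.
  y = 2: RHS = 82 is not a perfect cube.
  y = -2: RHS = -94 is not a perfect cube.
  y = 3: RHS = 291 is not a perfect cube.
  y = -3: RHS = -303 is not a perfect cube.
Continuing the search up to |y| = 40 finds no solutions either.
No (x, y) in the scanned range satisfies the equation.

No integer solutions with |y| ≤ 40.


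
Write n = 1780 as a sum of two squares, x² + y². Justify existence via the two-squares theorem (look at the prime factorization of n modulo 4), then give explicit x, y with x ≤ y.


Step 1: Factor n = 1780 = 2^2 · 5 · 89.
Step 2: Check the mod-4 condition on each prime factor: 2 = 2 (special); 5 ≡ 1 (mod 4), exponent 1; 89 ≡ 1 (mod 4), exponent 1.
All primes ≡ 3 (mod 4) appear to even exponent (or don't appear), so by the two-squares theorem n IS expressible as a sum of two squares.
Step 3: Build a representation. Group n = k² · m with k = 2 and m = 5 · 89 = 445 (a product of primes ≡ 1 (mod 4)); a representation of m scales to one of n via (k·x)² + (k·y)² = k²(x² + y²). Each prime p ≡ 1 (mod 4) is itself a sum of two squares; find a² by testing p − a² for a perfect square:
  5: 5 − 1² = 4 = 2² ⇒ 5 = 1² + 2².
  89: 89 − 1² = 88, 89 − 2² = 85, 89 − 3² = 80, 89 − 4² = 73, 89 − 5² = 64 = 8² ⇒ 89 = 5² + 8².
  Combine using the Brahmagupta–Fibonacci identity (a² + b²)(c² + d²) = (ac − bd)² + (ad + bc)² = (ac + bd)² + (ad − bc)²:
  5 · 89 = 445: from (1² + 2²)(5² + 8²), take (1·5 − 2·8, 1·8 + 2·5) = (5 − 16, 8 + 10) = (-11, 18); dropping signs (only squares matter) gives (11, 18); check 11² + 18² = 121 + 324 = 445 ✓.
  Scale by k = 2: (2·11, 2·18) = (22, 36).
Step 4: Order so x ≤ y and verify: 22² + 36² = 484 + 1296 = 1780 = n. ✓

n = 1780 = 22² + 36² (one valid representation with x ≤ y).


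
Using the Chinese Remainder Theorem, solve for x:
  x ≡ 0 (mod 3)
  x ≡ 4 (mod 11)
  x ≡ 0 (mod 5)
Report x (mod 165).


Moduli 3, 11, 5 are pairwise coprime; by CRT there is a unique solution modulo M = 3 · 11 · 5 = 165.
Solve pairwise, accumulating the modulus:
  Start with x ≡ 0 (mod 3).
  Combine with x ≡ 4 (mod 11): since gcd(3, 11) = 1, we get a unique residue mod 33.
    Write x = 0 + 3·t and substitute into x ≡ 4 (mod 11): 3·t ≡ 4 − 0 = 4 (mod 11).
    The inverse of 3 mod 11 is 4 (since 3·4 = 12 = 1·11 + 1), so t ≡ 4·4 = 16 ≡ 5 (mod 11).
    Then x = 0 + 3·5 = 15, valid modulo lcm(3, 11) = 33: x ≡ 15 (mod 33).
  Combine with x ≡ 0 (mod 5): since gcd(33, 5) = 1, we get a unique residue mod 165.
    Write x = 15 + 33·t and substitute into x ≡ 0 (mod 5): 33·t ≡ 0 − 15 = -15 (mod 5).
    Reduce coefficients mod 5: 3·t ≡ 0 (mod 5).
    The inverse of 3 mod 5 is 2 (since 3·2 = 6 = 1·5 + 1), so t ≡ 2·0 = 0 ≡ 0 (mod 5).
    Then x = 15 + 33·0 = 15, valid modulo lcm(33, 5) = 165: x ≡ 15 (mod 165).
Verify: 15 mod 3 = 0 ✓, 15 mod 11 = 4 ✓, 15 mod 5 = 0 ✓.

x ≡ 15 (mod 165).


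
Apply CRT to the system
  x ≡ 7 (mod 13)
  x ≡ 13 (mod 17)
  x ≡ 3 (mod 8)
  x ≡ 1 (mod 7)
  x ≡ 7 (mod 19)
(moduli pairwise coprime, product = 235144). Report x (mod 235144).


Product of moduli M = 13 · 17 · 8 · 7 · 19 = 235144.
Merge one congruence at a time:
  Start: x ≡ 7 (mod 13).
  Combine with x ≡ 13 (mod 17); new modulus lcm = 221.
    Write x = 7 + 13·t and substitute into x ≡ 13 (mod 17): 13·t ≡ 13 − 7 = 6 (mod 17).
    The inverse of 13 mod 17 is 4 (since 13·4 = 52 = 3·17 + 1), so t ≡ 4·6 = 24 ≡ 7 (mod 17).
    Then x = 7 + 13·7 = 98, valid modulo lcm(13, 17) = 221: x ≡ 98 (mod 221).
  Combine with x ≡ 3 (mod 8); new modulus lcm = 1768.
    Write x = 98 + 221·t and substitute into x ≡ 3 (mod 8): 221·t ≡ 3 − 98 = -95 (mod 8).
    Reduce coefficients mod 8: 5·t ≡ 1 (mod 8).
    The inverse of 5 mod 8 is 5 (since 5·5 = 25 = 3·8 + 1), so t ≡ 5·1 = 5 ≡ 5 (mod 8).
    Then x = 98 + 221·5 = 1203, valid modulo lcm(221, 8) = 1768: x ≡ 1203 (mod 1768).
  Combine with x ≡ 1 (mod 7); new modulus lcm = 12376.
    Write x = 1203 + 1768·t and substitute into x ≡ 1 (mod 7): 1768·t ≡ 1 − 1203 = -1202 (mod 7).
    Reduce coefficients mod 7: 4·t ≡ 2 (mod 7).
    The inverse of 4 mod 7 is 2 (since 4·2 = 8 = 1·7 + 1), so t ≡ 2·2 = 4 ≡ 4 (mod 7).
    Then x = 1203 + 1768·4 = 8275, valid modulo lcm(1768, 7) = 12376: x ≡ 8275 (mod 12376).
  Combine with x ≡ 7 (mod 19); new modulus lcm = 235144.
    Write x = 8275 + 12376·t and substitute into x ≡ 7 (mod 19): 12376·t ≡ 7 − 8275 = -8268 (mod 19).
    Reduce coefficients mod 19: 7·t ≡ 16 (mod 19).
    The inverse of 7 mod 19 is 11 (since 7·11 = 77 = 4·19 + 1), so t ≡ 11·16 = 176 ≡ 5 (mod 19).
    Then x = 8275 + 12376·5 = 70155, valid modulo lcm(12376, 19) = 235144: x ≡ 70155 (mod 235144).
Verify against each original: 70155 mod 13 = 7, 70155 mod 17 = 13, 70155 mod 8 = 3, 70155 mod 7 = 1, 70155 mod 19 = 7.

x ≡ 70155 (mod 235144).


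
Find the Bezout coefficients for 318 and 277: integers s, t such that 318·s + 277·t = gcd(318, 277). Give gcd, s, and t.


Euclidean algorithm on (318, 277) — divide until remainder is 0:
  318 = 1 · 277 + 41
  277 = 6 · 41 + 31
  41 = 1 · 31 + 10
  31 = 3 · 10 + 1
  10 = 10 · 1 + 0
gcd(318, 277) = 1.
Track Bezout coefficients alongside the remainders: start with r₀ = 318 = a·1 + b·0 (s = 1, t = 0) and r₁ = 277 = a·0 + b·1 (s = 0, t = 1); each new remainder r_{k+1} = r_{k-1} − q_k·r_k inherits s_{k+1} = s_{k-1} − q_k·s_k, t_{k+1} = t_{k-1} − q_k·t_k, so r_k = a·s_k + b·t_k at every step:
  q = 1: r = 41, s = 1 − 1·0 = 1, t = 0 − 1·1 = -1  (check: 318·1 + 277·(-1) = 41)
  q = 6: r = 31, s = 0 − 6·1 = -6, t = 1 − 6·(-1) = 7  (check: 318·(-6) + 277·7 = 31)
  q = 1: r = 10, s = 1 − 1·(-6) = 7, t = -1 − 1·7 = -8  (check: 318·7 + 277·(-8) = 10)
  q = 3: r = 1, s = -6 − 3·7 = -27, t = 7 − 3·(-8) = 31  (check: 318·(-27) + 277·31 = 1)
The row with r = 1 (the gcd) gives the Bezout coefficients s = -27, t = 31.
Result: 318 · (-27) + 277 · (31) = 1.

gcd(318, 277) = 1; s = -27, t = 31 (check: 318·(-27) + 277·31 = 1).


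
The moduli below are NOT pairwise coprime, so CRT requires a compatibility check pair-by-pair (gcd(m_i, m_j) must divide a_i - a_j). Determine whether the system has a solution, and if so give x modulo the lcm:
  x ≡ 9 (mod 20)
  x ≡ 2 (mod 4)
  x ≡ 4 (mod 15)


Moduli 20, 4, 15 are not pairwise coprime, so CRT works modulo lcm(m_i) when all pairwise compatibility conditions hold.
Pairwise compatibility: gcd(m_i, m_j) must divide a_i - a_j for every pair.
Merge one congruence at a time:
  Start: x ≡ 9 (mod 20).
  Combine with x ≡ 2 (mod 4): gcd(20, 4) = 4, and 2 - 9 = -7 is NOT divisible by 4.
    ⇒ system is inconsistent (no integer solution).

No solution (the system is inconsistent).


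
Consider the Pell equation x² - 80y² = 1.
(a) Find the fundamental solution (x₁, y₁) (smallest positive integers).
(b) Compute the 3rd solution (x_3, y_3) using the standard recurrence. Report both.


Step 1: Find the fundamental solution (x₁, y₁) of x² - 80y² = 1.
  Expand √80 as a continued fraction. a₀ = ⌊√80⌋ = 8; iterate m_{k+1} = d_k·a_k − m_k, d_{k+1} = (80 − m_{k+1}²)/d_k, a_{k+1} = ⌊(a₀ + m_{k+1})/d_{k+1}⌋ (starting m₀ = 0, d₀ = 1), with convergents p_k = a_k·p_{k-1} + p_{k-2}, q_k = a_k·q_{k-1} + q_{k-2} (p₋₁ = 1, q₋₁ = 0):
  k = 0: a₀ = 8; p₀/q₀ = 8/1; p₀² − 80·q₀² = 64 − 80 = -16.
  k = 1: m = 8, d = 16, a = ⌊(8 + 8)/16⌋ = 1; p/q = (1·8 + 1)/(1·1 + 0) = 9/1; p² − 80·q² = 81 − 80 = 1.
  The first convergent with p² − 80·q² = 1 gives the fundamental solution (x₁, y₁) = (9, 1).
Step 2: Apply the recurrence (x_{n+1}, y_{n+1}) = (x₁x_n + 80y₁y_n, x₁y_n + y₁x_n) repeatedly.
  From (x_1, y_1) = (9, 1): x_2 = 9·9 + 80·1·1 = 161; y_2 = 9·1 + 1·9 = 18.
  From (x_2, y_2) = (161, 18): x_3 = 9·161 + 80·1·18 = 2889; y_3 = 9·18 + 1·161 = 323.
Step 3: Verify x_3² - 80·y_3² = 8346321 - 8346320 = 1 (should be 1). ✓

(x_1, y_1) = (9, 1); (x_3, y_3) = (2889, 323).


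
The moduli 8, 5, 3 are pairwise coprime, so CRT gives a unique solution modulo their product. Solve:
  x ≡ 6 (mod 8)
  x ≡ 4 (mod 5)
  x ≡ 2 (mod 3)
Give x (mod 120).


Moduli 8, 5, 3 are pairwise coprime; by CRT there is a unique solution modulo M = 8 · 5 · 3 = 120.
Solve pairwise, accumulating the modulus:
  Start with x ≡ 6 (mod 8).
  Combine with x ≡ 4 (mod 5): since gcd(8, 5) = 1, we get a unique residue mod 40.
    Write x = 6 + 8·t and substitute into x ≡ 4 (mod 5): 8·t ≡ 4 − 6 = -2 (mod 5).
    Reduce coefficients mod 5: 3·t ≡ 3 (mod 5).
    The inverse of 3 mod 5 is 2 (since 3·2 = 6 = 1·5 + 1), so t ≡ 2·3 = 6 ≡ 1 (mod 5).
    Then x = 6 + 8·1 = 14, valid modulo lcm(8, 5) = 40: x ≡ 14 (mod 40).
  Combine with x ≡ 2 (mod 3): since gcd(40, 3) = 1, we get a unique residue mod 120.
    Write x = 14 + 40·t and substitute into x ≡ 2 (mod 3): 40·t ≡ 2 − 14 = -12 (mod 3).
    Reduce coefficients mod 3: 1·t ≡ 0 (mod 3).
    So t ≡ 0 (mod 3).
    Then x = 14 + 40·0 = 14, valid modulo lcm(40, 3) = 120: x ≡ 14 (mod 120).
Verify: 14 mod 8 = 6 ✓, 14 mod 5 = 4 ✓, 14 mod 3 = 2 ✓.

x ≡ 14 (mod 120).


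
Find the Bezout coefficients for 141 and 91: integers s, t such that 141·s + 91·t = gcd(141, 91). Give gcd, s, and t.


Euclidean algorithm on (141, 91) — divide until remainder is 0:
  141 = 1 · 91 + 50
  91 = 1 · 50 + 41
  50 = 1 · 41 + 9
  41 = 4 · 9 + 5
  9 = 1 · 5 + 4
  5 = 1 · 4 + 1
  4 = 4 · 1 + 0
gcd(141, 91) = 1.
Track Bezout coefficients alongside the remainders: start with r₀ = 141 = a·1 + b·0 (s = 1, t = 0) and r₁ = 91 = a·0 + b·1 (s = 0, t = 1); each new remainder r_{k+1} = r_{k-1} − q_k·r_k inherits s_{k+1} = s_{k-1} − q_k·s_k, t_{k+1} = t_{k-1} − q_k·t_k, so r_k = a·s_k + b·t_k at every step:
  q = 1: r = 50, s = 1 − 1·0 = 1, t = 0 − 1·1 = -1  (check: 141·1 + 91·(-1) = 50)
  q = 1: r = 41, s = 0 − 1·1 = -1, t = 1 − 1·(-1) = 2  (check: 141·(-1) + 91·2 = 41)
  q = 1: r = 9, s = 1 − 1·(-1) = 2, t = -1 − 1·2 = -3  (check: 141·2 + 91·(-3) = 9)
  q = 4: r = 5, s = -1 − 4·2 = -9, t = 2 − 4·(-3) = 14  (check: 141·(-9) + 91·14 = 5)
  q = 1: r = 4, s = 2 − 1·(-9) = 11, t = -3 − 1·14 = -17  (check: 141·11 + 91·(-17) = 4)
  q = 1: r = 1, s = -9 − 1·11 = -20, t = 14 − 1·(-17) = 31  (check: 141·(-20) + 91·31 = 1)
The row with r = 1 (the gcd) gives the Bezout coefficients s = -20, t = 31.
Result: 141 · (-20) + 91 · (31) = 1.

gcd(141, 91) = 1; s = -20, t = 31 (check: 141·(-20) + 91·31 = 1).


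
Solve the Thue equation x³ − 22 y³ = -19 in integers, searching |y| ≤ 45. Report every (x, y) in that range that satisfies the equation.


The equation is x³ - 22y³ = -19. For fixed y, x³ = 22·y³ − 19, so a solution requires the RHS to be a perfect cube.
Strategy: iterate y from -45 to 45, compute RHS = 22·y³ − 19, and check whether it is a (positive or negative) perfect cube.
Check small values of y:
  y = 0: RHS = -19 is not a perfect cube.
  y = 1: RHS = 3 is not a perfect cube.
  y = -1: RHS = -41 is not a perfect cube.
  y = 2: RHS = 157 is not a perfect cube.
  y = -2: RHS = -195 is not a perfect cube.
  y = 3: RHS = 575 is not a perfect cube.
  y = -3: RHS = -613 is not a perfect cube.
Continuing the search up to |y| = 45 finds no solutions either.
No (x, y) in the scanned range satisfies the equation.

No integer solutions with |y| ≤ 45.
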